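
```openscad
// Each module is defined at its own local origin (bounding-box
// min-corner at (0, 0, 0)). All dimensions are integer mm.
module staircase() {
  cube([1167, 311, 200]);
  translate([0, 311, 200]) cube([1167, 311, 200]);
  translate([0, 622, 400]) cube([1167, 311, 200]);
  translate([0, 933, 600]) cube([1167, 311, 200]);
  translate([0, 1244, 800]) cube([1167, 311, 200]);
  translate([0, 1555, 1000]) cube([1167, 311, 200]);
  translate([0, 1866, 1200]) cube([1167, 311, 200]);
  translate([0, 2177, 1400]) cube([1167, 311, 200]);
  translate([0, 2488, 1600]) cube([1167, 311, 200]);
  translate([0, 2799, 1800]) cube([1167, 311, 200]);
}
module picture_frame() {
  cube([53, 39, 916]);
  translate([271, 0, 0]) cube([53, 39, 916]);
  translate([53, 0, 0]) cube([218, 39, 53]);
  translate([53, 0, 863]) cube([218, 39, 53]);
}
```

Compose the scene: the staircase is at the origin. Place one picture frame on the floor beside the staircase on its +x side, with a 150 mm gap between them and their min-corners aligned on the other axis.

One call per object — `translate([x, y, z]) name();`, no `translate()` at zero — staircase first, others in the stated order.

staircase();
translate([1317, 0, 0]) picture_frame();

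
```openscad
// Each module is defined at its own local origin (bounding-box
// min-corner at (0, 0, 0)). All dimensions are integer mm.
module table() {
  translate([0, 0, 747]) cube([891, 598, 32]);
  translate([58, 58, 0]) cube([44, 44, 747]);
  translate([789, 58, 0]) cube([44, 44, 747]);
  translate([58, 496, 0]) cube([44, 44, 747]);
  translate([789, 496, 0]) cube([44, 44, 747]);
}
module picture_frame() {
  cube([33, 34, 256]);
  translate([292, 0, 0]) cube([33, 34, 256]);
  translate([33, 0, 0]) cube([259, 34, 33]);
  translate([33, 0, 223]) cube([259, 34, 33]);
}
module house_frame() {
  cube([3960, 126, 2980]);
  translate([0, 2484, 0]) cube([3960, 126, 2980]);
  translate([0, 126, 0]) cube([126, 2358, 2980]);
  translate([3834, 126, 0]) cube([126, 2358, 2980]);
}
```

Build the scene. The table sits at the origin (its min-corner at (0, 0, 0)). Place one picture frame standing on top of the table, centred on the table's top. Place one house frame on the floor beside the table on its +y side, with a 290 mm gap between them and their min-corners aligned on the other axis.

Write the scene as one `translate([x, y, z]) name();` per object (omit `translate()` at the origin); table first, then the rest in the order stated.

table();
translate([283, 282, 779]) picture_frame();
translate([0, 888, 0]) house_frame();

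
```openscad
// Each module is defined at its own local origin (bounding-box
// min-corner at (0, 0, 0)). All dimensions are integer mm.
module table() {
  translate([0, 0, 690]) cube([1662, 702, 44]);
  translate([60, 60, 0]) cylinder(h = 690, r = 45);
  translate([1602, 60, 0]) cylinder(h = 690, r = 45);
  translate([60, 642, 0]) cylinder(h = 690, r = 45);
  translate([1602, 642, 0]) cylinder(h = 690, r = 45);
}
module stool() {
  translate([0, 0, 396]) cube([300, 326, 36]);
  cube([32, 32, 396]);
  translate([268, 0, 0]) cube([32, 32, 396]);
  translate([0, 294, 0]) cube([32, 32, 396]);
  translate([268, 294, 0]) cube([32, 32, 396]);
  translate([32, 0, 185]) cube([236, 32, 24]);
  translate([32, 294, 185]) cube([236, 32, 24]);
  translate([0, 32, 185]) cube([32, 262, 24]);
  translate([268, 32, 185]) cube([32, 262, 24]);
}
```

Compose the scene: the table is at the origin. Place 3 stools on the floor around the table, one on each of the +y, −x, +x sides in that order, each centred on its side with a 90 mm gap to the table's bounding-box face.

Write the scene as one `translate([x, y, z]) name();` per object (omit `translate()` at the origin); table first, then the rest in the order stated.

table();
translate([681, 792, 0]) stool();
translate([-390, 188, 0]) stool();
translate([1752, 188, 0]) stool();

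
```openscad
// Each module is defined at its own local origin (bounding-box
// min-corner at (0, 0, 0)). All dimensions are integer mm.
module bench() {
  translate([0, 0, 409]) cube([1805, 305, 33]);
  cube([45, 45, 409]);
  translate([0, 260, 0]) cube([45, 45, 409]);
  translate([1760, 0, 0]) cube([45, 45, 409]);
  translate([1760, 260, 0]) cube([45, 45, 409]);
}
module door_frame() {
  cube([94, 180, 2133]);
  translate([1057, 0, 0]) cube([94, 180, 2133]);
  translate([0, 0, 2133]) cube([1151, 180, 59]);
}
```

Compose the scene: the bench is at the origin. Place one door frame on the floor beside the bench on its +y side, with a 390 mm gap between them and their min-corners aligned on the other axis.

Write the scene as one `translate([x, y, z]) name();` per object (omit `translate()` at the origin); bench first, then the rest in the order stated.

bench();
translate([0, 695, 0]) door_frame();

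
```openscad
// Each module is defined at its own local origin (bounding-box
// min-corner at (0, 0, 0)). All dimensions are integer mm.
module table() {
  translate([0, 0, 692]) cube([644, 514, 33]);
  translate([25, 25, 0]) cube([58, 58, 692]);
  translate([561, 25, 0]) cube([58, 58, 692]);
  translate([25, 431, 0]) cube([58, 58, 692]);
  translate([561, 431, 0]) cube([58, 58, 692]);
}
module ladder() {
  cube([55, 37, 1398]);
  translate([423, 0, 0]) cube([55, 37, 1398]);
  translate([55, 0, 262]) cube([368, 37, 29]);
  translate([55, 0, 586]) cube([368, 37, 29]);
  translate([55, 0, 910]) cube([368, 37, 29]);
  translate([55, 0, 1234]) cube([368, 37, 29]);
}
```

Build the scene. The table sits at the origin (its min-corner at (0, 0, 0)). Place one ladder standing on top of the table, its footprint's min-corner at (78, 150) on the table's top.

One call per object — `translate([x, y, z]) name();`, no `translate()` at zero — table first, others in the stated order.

table();
translate([78, 150, 725]) ladder();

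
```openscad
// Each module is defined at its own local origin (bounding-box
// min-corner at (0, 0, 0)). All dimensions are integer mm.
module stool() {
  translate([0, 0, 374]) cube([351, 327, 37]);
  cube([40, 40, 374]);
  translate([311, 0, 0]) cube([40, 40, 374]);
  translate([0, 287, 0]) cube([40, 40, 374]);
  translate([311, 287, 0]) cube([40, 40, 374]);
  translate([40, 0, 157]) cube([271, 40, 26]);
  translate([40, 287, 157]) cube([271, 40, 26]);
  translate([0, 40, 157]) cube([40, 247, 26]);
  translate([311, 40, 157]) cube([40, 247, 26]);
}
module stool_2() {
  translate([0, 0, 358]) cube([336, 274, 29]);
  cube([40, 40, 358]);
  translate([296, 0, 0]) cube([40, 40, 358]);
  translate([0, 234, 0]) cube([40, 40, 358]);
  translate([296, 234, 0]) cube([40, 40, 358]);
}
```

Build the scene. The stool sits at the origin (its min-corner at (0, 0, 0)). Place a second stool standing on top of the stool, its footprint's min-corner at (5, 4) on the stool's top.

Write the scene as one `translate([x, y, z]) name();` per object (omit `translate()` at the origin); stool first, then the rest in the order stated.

stool();
translate([5, 4, 411]) stool_2();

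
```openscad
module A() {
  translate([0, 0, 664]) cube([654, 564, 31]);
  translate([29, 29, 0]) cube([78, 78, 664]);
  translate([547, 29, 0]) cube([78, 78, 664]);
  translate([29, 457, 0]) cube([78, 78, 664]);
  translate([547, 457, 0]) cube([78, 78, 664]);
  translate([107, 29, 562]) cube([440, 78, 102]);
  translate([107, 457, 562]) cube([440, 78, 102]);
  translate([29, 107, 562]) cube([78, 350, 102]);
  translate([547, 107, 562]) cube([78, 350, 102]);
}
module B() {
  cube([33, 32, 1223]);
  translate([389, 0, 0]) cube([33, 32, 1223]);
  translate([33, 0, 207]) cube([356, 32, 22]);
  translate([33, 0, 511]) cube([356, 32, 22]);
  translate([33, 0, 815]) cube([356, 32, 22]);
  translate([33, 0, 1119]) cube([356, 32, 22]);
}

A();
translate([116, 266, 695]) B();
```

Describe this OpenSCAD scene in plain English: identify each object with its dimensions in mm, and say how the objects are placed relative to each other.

A is a table with a 654×564 mm rectangular top, 31 mm thick, top surface at z = 695 mm, supported by four 78×78 mm square legs, each inset 29 mm from the nearest pair of top edges, running from the floor. Four apron rails, 78 mm thick and 102 mm tall, run between adjacent legs with their top edges flush with the underside of the top and their outer faces flush with the legs' outer faces.

B is a wooden ladder with two side rails of 33×32 mm section and 1223 mm height, set 422 mm apart overall. Between them run 4 rectangular rungs (32 mm deep, 22 mm thick), front faces flush with the rails' −y face. The bottom of the first rung is 207 mm above the floor and each subsequent rung is 304 mm higher than the one below.

The ladder is on top of the table, centred.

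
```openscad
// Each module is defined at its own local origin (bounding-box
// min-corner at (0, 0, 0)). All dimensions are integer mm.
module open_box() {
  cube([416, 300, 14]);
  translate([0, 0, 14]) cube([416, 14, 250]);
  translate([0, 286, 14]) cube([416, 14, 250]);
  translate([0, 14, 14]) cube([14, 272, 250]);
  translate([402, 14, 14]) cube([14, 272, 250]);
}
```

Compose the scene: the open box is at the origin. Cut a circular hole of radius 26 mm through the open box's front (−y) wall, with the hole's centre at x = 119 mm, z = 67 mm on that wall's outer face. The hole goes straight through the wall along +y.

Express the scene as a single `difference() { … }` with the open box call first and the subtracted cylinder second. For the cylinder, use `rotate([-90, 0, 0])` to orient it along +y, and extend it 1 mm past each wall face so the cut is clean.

difference() {
  open_box();
  translate([119, -1, 67]) rotate([-90, 0, 0]) cylinder(h = 16, r = 26);
}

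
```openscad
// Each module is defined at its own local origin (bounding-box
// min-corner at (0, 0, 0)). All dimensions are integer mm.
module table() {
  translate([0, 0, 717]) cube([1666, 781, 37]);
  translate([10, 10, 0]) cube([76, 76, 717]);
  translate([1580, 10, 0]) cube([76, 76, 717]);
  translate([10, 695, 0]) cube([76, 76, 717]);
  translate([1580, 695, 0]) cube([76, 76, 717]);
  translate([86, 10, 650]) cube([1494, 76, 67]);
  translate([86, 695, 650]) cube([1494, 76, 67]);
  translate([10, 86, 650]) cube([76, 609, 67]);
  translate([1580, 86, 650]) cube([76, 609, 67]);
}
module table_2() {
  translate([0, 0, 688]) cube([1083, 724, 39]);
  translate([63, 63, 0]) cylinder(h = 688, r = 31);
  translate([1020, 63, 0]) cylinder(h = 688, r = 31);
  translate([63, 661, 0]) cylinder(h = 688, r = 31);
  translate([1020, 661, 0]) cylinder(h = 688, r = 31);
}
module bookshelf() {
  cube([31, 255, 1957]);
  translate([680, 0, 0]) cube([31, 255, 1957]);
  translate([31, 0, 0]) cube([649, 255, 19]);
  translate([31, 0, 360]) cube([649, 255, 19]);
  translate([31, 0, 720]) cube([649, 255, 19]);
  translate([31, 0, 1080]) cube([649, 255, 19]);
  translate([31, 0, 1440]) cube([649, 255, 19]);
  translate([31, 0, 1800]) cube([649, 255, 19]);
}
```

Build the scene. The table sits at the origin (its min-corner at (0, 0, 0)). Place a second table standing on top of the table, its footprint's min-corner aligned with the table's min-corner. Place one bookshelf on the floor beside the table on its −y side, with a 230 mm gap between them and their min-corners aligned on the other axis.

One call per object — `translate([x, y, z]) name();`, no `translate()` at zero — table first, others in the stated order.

table();
translate([0, 0, 754]) table_2();
translate([0, -485, 0]) bookshelf();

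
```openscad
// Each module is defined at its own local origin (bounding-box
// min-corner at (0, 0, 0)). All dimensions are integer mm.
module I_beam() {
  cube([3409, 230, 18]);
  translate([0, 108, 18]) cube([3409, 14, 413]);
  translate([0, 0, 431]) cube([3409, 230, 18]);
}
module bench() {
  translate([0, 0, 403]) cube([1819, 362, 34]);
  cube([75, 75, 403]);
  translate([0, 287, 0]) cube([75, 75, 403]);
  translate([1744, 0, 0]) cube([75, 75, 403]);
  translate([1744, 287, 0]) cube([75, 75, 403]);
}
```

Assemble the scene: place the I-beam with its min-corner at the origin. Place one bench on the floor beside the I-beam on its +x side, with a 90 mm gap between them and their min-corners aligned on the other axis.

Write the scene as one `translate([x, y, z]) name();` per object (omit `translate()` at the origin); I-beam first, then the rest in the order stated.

I_beam();
translate([3499, 0, 0]) bench();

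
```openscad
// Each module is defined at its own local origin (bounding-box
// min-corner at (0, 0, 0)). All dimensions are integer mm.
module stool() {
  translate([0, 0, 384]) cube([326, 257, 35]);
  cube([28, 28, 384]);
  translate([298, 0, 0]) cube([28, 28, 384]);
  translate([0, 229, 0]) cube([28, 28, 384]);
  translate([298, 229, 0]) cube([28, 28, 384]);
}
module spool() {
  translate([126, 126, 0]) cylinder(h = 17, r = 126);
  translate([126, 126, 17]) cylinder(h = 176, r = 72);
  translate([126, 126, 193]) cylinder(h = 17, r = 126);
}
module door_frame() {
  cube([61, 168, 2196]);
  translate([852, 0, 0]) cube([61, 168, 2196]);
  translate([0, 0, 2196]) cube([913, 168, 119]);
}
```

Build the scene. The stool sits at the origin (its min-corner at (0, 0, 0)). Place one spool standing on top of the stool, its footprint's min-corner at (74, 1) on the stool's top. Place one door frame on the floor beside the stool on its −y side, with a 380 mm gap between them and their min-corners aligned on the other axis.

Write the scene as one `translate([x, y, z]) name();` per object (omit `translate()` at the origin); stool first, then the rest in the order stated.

stool();
translate([74, 1, 419]) spool();
translate([0, -548, 0]) door_frame();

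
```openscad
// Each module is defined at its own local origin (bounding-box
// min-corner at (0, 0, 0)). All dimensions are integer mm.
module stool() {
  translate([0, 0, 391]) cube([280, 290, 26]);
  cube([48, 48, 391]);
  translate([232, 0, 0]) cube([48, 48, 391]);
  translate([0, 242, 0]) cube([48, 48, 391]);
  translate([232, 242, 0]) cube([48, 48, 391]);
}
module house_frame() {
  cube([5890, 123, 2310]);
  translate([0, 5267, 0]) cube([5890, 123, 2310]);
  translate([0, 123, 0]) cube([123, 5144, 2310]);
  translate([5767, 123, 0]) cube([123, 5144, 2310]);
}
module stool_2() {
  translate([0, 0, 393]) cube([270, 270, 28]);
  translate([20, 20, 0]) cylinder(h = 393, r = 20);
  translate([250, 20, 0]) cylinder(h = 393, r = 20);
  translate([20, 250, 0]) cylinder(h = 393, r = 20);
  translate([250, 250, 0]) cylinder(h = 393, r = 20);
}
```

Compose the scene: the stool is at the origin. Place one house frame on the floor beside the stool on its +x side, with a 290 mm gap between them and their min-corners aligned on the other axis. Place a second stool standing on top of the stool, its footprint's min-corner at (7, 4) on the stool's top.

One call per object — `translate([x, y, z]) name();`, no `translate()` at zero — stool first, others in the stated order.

stool();
translate([570, 0, 0]) house_frame();
translate([7, 4, 417]) stool_2();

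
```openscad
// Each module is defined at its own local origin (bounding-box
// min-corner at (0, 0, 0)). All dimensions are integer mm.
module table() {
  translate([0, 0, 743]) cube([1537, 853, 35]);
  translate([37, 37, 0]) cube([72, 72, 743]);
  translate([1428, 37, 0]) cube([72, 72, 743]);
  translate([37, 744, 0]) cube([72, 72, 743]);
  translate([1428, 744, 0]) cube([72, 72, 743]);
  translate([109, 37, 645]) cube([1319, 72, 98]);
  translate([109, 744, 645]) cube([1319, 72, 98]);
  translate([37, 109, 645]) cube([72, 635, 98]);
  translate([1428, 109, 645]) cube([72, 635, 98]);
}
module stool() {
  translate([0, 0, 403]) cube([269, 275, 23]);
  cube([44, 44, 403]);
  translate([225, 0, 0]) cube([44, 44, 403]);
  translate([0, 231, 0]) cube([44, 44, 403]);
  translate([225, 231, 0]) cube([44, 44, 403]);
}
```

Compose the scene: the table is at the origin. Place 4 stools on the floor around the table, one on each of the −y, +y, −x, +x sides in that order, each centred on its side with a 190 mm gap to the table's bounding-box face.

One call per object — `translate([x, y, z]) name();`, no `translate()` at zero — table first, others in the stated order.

table();
translate([634, -465, 0]) stool();
translate([634, 1043, 0]) stool();
translate([-459, 289, 0]) stool();
translate([1727, 289, 0]) stool();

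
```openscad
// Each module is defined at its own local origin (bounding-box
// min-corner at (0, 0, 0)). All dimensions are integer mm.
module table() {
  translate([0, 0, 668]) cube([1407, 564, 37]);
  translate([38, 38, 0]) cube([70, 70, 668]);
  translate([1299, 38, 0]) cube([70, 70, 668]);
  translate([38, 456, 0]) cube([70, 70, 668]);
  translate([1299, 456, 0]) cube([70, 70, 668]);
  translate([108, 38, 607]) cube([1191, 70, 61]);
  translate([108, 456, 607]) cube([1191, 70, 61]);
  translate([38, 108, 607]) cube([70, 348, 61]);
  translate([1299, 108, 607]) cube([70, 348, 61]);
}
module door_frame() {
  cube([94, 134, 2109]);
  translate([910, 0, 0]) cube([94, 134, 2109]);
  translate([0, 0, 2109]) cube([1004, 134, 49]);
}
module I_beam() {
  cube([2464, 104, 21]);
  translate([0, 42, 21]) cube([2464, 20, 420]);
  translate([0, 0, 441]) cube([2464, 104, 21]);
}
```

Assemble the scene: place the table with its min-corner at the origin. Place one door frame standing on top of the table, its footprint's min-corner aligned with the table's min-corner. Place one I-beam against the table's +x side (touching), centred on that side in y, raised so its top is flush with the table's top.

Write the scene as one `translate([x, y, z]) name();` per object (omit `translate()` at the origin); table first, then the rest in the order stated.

table();
translate([0, 0, 705]) door_frame();
translate([1407, 230, 243]) I_beam();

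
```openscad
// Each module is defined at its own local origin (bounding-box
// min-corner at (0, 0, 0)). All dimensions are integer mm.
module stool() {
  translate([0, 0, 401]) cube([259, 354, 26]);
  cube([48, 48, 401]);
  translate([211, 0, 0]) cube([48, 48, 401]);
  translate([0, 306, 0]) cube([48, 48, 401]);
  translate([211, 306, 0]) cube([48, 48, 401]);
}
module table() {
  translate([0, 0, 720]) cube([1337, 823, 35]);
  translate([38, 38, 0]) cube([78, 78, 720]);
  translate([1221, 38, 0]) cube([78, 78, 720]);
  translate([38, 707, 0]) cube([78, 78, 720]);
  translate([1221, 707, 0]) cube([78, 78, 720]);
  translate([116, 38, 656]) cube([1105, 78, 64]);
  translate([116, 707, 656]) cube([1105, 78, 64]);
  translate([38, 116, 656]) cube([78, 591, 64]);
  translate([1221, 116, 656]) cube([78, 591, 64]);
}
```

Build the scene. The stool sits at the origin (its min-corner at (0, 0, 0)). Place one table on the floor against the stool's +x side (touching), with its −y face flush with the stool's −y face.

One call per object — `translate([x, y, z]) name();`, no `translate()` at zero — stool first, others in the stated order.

stool();
translate([259, 0, 0]) table();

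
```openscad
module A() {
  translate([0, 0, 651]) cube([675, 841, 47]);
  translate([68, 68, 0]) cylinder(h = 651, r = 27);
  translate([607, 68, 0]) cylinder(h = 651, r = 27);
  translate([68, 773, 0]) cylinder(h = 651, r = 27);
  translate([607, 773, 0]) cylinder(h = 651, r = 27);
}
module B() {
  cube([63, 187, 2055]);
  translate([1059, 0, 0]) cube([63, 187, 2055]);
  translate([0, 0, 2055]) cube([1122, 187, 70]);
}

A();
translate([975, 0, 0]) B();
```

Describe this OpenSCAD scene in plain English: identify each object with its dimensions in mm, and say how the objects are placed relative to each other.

A is a table with a 675×841 mm rectangular top, 47 mm thick, top surface at z = 698 mm, supported by four round legs of 54 mm diameter, each leg's bounding box inset 41 mm from the nearest pair of top edges, running from the floor.

B is a rectangular door frame: two vertical jambs of 63×187 mm section, 2055 mm tall, with a clear opening 996 mm wide between their inner faces. A header 70 mm tall and 187 mm deep lies on top of the jambs and spans the full outside width.

The door frame is on the floor beside the table on its +x side.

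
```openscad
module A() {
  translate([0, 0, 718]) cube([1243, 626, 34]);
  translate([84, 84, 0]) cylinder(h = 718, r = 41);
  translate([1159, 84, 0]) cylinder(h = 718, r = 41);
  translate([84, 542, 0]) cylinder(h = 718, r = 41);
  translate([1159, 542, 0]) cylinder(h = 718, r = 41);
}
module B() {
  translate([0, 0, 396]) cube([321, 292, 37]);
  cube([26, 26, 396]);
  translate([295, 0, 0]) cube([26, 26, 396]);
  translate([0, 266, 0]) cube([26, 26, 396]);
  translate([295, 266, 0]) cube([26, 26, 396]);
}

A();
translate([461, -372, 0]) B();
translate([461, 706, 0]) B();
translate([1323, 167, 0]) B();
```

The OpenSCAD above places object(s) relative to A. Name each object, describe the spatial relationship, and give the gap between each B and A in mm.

Each stool's nearest face is 80 mm from the table's bounding box.

A is a table. B is a stool. Three stools sit around the table at the −y, +y, +x sides. The gap between each stool and the table is 80 mm.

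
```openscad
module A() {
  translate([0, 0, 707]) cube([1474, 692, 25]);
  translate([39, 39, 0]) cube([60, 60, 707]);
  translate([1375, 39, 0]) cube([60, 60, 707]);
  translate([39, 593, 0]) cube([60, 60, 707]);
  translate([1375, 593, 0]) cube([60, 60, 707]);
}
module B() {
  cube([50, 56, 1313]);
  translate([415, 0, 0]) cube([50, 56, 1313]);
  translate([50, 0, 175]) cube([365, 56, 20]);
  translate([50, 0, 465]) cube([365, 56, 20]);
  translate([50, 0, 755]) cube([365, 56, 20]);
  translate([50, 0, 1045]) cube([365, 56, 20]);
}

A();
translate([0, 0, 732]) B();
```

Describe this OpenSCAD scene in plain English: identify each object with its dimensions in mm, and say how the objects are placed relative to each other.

A is a table: top 1474 mm (x) × 692 mm (y), 25 mm thick, upper face at z = 732 mm, on four 60×60 mm square legs, each inset 39 mm from the nearest pair of top edges, running from z = 0 to the bottom of the top.

B is a straight ladder. Two 50×56 mm vertical rails, 1313 mm tall, stand 465 mm apart (outside-to-outside) with their front faces coplanar on the −y side. 4 rungs, each 56 mm deep and 20 mm tall, span between the inner faces of the rails, front faces flush with the rails. The lowest rung's underside is at z = 175 mm and rungs are spaced 290 mm apart (underside to underside).

The ladder is on top of the table.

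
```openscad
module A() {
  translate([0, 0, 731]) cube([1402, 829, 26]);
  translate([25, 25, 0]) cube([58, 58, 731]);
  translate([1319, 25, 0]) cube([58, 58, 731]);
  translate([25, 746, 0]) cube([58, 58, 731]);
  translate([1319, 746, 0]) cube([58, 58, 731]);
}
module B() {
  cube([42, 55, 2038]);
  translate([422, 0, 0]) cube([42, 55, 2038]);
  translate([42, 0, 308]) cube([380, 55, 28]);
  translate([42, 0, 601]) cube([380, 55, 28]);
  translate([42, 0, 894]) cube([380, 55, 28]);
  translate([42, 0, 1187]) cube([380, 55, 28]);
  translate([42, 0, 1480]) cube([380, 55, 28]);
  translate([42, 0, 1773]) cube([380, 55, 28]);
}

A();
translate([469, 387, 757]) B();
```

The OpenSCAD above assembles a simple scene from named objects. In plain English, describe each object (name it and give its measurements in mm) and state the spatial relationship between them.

A is a rectangular dining table. The top is 1402×829×26 mm with its upper surface at z = 757 mm. It stands on four 58×58 mm square legs, each inset 25 mm from the nearest pair of top edges, running from the floor to the underside of the top.

B is a straight ladder. Two 42×55 mm vertical rails, 2038 mm tall, stand 464 mm apart (outside-to-outside) with their front faces coplanar on the −y side. 6 rungs, each 55 mm deep and 28 mm tall, span between the inner faces of the rails, front faces flush with the rails. The lowest rung's underside is at z = 308 mm and rungs are spaced 293 mm apart (underside to underside).

The ladder is on top of the table, centred.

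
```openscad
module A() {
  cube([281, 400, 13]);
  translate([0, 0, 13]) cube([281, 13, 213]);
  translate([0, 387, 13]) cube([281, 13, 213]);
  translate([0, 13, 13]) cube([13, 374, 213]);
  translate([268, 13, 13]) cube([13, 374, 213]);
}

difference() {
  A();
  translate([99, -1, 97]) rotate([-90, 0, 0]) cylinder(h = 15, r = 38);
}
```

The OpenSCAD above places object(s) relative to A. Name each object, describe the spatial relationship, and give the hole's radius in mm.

The subtracted cylinder has r = 38 mm.

A is an open box. The open box has a circular hole through its front wall. The hole's radius is 38 mm.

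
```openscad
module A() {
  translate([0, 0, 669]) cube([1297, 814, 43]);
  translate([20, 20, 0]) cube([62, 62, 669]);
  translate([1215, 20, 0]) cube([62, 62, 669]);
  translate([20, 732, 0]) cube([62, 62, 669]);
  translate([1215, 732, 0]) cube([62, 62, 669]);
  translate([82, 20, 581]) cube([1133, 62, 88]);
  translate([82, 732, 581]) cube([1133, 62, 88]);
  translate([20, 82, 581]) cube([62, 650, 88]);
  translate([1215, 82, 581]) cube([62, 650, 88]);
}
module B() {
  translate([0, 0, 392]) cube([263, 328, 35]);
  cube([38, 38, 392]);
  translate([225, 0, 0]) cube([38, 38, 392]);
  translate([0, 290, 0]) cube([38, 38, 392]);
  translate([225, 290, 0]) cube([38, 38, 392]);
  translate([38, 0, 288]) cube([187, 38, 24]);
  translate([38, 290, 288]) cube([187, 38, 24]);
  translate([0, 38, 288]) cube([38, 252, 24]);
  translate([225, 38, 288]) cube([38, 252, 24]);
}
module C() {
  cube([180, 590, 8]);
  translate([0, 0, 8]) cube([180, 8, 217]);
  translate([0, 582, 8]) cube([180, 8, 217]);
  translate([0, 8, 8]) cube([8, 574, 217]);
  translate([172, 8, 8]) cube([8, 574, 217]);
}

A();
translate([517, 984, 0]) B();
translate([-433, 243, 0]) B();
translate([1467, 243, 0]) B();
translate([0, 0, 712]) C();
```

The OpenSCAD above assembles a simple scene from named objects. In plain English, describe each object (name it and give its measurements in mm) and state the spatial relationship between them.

A is a table with a 1297×814 mm rectangular top, 43 mm thick, top surface at z = 712 mm, supported by four 62×62 mm square legs, each inset 20 mm from the nearest pair of top edges, running from the floor. Four apron rails, 62 mm thick and 88 mm tall, run between adjacent legs with their top edges flush with the underside of the top and their outer faces flush with the legs' outer faces.

B is a simple wooden stool: a rectangular seat 263 mm (x) by 328 mm (y), 35 mm thick, top face at z = 427 mm, on four square legs, each 38×38 mm in cross-section. The legs rest on z = 0, each flush with a corner of the seat. Four stretchers, 38 mm wide and 24 mm tall, connect adjacent legs with their undersides at z = 288 mm, each running between the inner faces of the legs it joins and aligned with the legs' outer faces on the other axis.

C is an open storage box with external size 180×590×225 mm and wall thickness 8 mm (the base is also 8 mm thick). The base covers the whole footprint; the four walls stand on the base, with the y-facing walls full-width and the x-facing walls fitting between their inner faces.

Three stools sit around the table at the +y, −x, +x sides. The open box is on top of the table.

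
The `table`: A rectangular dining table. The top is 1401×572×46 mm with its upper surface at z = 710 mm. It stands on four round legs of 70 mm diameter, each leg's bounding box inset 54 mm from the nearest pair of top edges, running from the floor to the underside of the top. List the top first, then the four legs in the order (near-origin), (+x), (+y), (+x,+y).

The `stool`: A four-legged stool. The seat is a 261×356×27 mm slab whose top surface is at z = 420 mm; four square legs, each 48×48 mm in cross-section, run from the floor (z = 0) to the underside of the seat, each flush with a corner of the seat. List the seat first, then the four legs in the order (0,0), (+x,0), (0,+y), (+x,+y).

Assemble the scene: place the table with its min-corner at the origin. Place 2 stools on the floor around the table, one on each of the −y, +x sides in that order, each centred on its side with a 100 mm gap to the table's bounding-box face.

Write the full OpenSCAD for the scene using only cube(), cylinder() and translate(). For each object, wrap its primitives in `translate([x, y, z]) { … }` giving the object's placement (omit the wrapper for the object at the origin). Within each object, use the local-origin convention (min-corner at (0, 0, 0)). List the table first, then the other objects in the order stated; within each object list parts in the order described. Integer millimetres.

translate([0, 0, 664]) cube([1401, 572, 46]);
translate([89, 89, 0]) cylinder(h = 664, r = 35);
translate([1312, 89, 0]) cylinder(h = 664, r = 35);
translate([89, 483, 0]) cylinder(h = 664, r = 35);
translate([1312, 483, 0]) cylinder(h = 664, r = 35);
translate([570, -456, 0]) {
  translate([0, 0, 393]) cube([261, 356, 27]);
  cube([48, 48, 393]);
  translate([213, 0, 0]) cube([48, 48, 393]);
  translate([0, 308, 0]) cube([48, 48, 393]);
  translate([213, 308, 0]) cube([48, 48, 393]);
}
translate([1501, 108, 0]) {
  translate([0, 0, 393]) cube([261, 356, 27]);
  cube([48, 48, 393]);
  translate([213, 0, 0]) cube([48, 48, 393]);
  translate([0, 308, 0]) cube([48, 48, 393]);
  translate([213, 308, 0]) cube([48, 48, 393]);
}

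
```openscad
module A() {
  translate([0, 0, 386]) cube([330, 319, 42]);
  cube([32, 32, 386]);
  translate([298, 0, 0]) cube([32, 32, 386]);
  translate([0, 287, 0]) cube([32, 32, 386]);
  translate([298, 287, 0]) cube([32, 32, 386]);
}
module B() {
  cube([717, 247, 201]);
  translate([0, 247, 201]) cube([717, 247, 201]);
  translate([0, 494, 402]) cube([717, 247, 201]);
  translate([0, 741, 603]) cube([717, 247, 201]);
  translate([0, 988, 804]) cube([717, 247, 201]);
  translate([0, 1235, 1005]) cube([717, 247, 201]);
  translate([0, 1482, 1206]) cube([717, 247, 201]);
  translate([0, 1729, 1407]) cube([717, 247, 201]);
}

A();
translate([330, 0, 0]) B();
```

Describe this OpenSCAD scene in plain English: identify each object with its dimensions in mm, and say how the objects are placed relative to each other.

A is a four-legged stool. The seat is 330×319 mm, 42 mm thick, top at z = 428 mm. It stands on four square legs, each 32×32 mm in cross-section, from z = 0 to the seat underside, each flush with a corner of the seat.

B is a run of 8 identical solid stair steps. Each tread is 717×247 mm and each step block is 201 mm high. Step 1 rests on the floor; step k is offset from step 1 by (k−1)×247 mm in y and (k−1)×201 mm in z.

The staircase is against the stool's +x side, with their −y faces flush.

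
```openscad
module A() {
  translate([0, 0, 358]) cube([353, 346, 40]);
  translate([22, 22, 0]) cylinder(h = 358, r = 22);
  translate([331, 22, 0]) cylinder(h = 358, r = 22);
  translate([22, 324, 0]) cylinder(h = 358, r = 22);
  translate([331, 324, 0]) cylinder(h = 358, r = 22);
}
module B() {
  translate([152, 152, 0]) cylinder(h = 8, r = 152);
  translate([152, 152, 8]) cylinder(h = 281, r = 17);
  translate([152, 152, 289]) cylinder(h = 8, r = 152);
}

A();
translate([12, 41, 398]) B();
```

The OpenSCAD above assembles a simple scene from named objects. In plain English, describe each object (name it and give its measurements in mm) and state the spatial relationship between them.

A is a simple wooden stool: a rectangular seat 353 mm (x) by 346 mm (y), 40 mm thick, top face at z = 398 mm, on four round legs, each 44 mm in diameter. The legs rest on z = 0, each leg's axis is inset half a diameter from the nearest pair of seat edges (so the leg's bounding box is flush with the corner).

B is a spool: two coaxial disc flanges of radius 152 mm and thickness 8 mm, joined by a core cylinder of radius 17 mm and height 281 mm. The lower flange rests on z = 0 and the three cylinders share a vertical axis.

The spool is on top of the stool.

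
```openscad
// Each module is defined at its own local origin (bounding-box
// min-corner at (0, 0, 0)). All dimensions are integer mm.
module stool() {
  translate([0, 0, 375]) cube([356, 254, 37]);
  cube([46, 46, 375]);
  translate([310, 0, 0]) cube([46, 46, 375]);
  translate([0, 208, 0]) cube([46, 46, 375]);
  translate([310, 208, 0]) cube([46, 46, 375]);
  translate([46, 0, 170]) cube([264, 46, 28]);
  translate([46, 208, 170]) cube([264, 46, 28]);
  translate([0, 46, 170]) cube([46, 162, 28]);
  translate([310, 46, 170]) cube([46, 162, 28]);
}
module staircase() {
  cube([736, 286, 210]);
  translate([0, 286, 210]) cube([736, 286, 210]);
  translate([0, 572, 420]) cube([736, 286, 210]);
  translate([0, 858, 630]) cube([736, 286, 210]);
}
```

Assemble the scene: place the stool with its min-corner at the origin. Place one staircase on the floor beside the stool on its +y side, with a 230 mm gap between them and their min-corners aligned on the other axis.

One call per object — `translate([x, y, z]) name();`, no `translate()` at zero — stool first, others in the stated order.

stool();
translate([0, 484, 0]) staircase();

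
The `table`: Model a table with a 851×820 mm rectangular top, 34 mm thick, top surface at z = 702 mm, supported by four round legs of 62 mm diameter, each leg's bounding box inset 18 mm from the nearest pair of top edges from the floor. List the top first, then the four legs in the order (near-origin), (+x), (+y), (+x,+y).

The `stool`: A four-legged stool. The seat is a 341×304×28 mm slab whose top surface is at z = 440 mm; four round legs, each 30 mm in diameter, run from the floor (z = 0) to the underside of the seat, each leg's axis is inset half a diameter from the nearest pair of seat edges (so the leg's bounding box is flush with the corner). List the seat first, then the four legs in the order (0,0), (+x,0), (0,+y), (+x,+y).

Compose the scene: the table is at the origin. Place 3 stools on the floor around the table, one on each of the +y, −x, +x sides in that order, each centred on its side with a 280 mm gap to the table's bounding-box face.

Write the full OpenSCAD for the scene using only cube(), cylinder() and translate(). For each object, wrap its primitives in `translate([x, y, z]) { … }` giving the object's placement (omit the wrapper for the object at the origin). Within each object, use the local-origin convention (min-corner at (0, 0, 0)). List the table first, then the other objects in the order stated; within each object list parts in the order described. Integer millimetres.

translate([0, 0, 668]) cube([851, 820, 34]);
translate([49, 49, 0]) cylinder(h = 668, r = 31);
translate([802, 49, 0]) cylinder(h = 668, r = 31);
translate([49, 771, 0]) cylinder(h = 668, r = 31);
translate([802, 771, 0]) cylinder(h = 668, r = 31);
translate([255, 1100, 0]) {
  translate([0, 0, 412]) cube([341, 304, 28]);
  translate([15, 15, 0]) cylinder(h = 412, r = 15);
  translate([326, 15, 0]) cylinder(h = 412, r = 15);
  translate([15, 289, 0]) cylinder(h = 412, r = 15);
  translate([326, 289, 0]) cylinder(h = 412, r = 15);
}
translate([-621, 258, 0]) {
  translate([0, 0, 412]) cube([341, 304, 28]);
  translate([15, 15, 0]) cylinder(h = 412, r = 15);
  translate([326, 15, 0]) cylinder(h = 412, r = 15);
  translate([15, 289, 0]) cylinder(h = 412, r = 15);
  translate([326, 289, 0]) cylinder(h = 412, r = 15);
}
translate([1131, 258, 0]) {
  translate([0, 0, 412]) cube([341, 304, 28]);
  translate([15, 15, 0]) cylinder(h = 412, r = 15);
  translate([326, 15, 0]) cylinder(h = 412, r = 15);
  translate([15, 289, 0]) cylinder(h = 412, r = 15);
  translate([326, 289, 0]) cylinder(h = 412, r = 15);
}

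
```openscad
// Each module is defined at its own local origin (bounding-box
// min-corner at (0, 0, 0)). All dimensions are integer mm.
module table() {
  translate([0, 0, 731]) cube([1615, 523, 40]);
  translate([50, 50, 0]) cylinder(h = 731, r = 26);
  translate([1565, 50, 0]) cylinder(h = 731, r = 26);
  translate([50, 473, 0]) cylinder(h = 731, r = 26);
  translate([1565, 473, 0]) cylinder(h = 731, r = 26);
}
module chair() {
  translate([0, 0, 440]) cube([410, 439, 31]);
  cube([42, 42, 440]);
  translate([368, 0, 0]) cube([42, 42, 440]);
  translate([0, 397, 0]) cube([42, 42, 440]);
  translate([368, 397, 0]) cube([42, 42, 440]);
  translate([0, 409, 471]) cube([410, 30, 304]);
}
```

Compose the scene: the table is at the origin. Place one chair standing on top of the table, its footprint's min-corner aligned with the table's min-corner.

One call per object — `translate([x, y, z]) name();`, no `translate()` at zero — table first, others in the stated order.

table();
translate([0, 0, 771]) chair();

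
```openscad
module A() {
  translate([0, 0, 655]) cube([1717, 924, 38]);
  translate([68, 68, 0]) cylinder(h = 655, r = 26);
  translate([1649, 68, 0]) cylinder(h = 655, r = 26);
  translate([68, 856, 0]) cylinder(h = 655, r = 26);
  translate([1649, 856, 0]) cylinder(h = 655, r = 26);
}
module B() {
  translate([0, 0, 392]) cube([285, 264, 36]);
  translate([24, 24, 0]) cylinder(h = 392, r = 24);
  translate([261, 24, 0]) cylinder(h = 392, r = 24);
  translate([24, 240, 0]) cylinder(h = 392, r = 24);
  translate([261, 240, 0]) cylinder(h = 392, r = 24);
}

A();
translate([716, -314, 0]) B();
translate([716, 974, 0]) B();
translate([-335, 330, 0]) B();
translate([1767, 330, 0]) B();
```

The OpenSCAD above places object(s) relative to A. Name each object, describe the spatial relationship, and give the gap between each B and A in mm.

Each stool's nearest face is 50 mm from the table's bounding box.

A is a table. B is a stool. Four stools sit around the table at the −y, +y, −x, +x sides. The gap between each stool and the table is 50 mm.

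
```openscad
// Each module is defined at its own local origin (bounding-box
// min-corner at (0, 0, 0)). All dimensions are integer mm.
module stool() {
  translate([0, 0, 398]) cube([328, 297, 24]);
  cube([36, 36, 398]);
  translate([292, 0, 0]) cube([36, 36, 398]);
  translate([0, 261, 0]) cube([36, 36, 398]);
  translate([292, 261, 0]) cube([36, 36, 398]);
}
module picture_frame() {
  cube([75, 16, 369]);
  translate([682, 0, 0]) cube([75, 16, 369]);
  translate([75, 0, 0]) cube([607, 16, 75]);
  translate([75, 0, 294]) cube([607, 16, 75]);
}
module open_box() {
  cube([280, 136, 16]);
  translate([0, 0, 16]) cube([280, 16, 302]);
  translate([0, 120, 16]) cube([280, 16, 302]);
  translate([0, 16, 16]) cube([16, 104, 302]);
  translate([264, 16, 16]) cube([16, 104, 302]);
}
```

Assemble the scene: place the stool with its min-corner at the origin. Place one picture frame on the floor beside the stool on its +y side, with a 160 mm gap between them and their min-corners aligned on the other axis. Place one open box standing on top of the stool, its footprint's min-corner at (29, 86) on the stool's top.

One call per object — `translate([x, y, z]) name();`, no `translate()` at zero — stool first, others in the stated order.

stool();
translate([0, 457, 0]) picture_frame();
translate([29, 86, 422]) open_box();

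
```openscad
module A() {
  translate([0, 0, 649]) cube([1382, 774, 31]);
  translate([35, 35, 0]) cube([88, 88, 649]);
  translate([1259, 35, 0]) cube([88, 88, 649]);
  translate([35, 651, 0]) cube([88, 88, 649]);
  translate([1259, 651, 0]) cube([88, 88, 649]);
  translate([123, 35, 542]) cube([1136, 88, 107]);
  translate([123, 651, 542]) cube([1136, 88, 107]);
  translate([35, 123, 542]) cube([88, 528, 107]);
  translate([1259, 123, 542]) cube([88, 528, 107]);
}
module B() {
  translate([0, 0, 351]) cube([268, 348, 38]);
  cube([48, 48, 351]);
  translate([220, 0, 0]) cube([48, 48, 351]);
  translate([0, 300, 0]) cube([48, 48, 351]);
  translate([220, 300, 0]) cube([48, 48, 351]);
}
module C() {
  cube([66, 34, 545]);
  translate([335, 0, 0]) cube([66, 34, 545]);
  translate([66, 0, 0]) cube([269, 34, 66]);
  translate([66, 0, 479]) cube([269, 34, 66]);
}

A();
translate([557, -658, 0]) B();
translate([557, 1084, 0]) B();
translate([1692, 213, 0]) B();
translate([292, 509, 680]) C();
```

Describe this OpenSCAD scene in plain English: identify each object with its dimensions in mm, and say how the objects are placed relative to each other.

A is a table: top 1382 mm (x) × 774 mm (y), 31 mm thick, upper face at z = 680 mm, on four 88×88 mm square legs, each inset 35 mm from the nearest pair of top edges, running from z = 0 to the bottom of the top. Four apron rails, 88 mm thick and 107 mm tall, run between adjacent legs with their top edges flush with the underside of the top and their outer faces flush with the legs' outer faces.

B is a simple wooden stool: a rectangular seat 268 mm (x) by 348 mm (y), 38 mm thick, top face at z = 389 mm, on four square legs, each 48×48 mm in cross-section. The legs rest on z = 0, each flush with a corner of the seat.

C is a rectangular picture frame lying in the x–z plane (depth along y). The opening is 269 mm wide (x) by 413 mm tall (z), surrounded by a border 66 mm wide on all four sides. The frame is 34 mm deep and is made of two full-height vertical stiles with two horizontal rails fitted between them.

Three stools sit around the table at the −y, +y, +x sides. The picture frame is on top of the table.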